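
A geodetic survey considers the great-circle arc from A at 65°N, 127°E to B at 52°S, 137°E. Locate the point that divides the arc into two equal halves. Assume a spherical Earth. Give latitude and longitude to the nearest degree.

The haversine formula gives a central angle δ ≈ 2.046 rad (117.3°) between the endpoints.
Interpolate at f = 1/2 with slerp weights a = sin((1−f)δ)/sin δ ≈ 0.960, b = sin(fδ)/sin δ ≈ 0.960.
p = a·p₁ + b·p₂ ≈ (-0.677, 0.727, 0.114); φ = arcsin(p_z) ≈ 6.52°, λ = atan2(p_y, p_x) ≈ 132.93°.

≈ 7°N, 133°E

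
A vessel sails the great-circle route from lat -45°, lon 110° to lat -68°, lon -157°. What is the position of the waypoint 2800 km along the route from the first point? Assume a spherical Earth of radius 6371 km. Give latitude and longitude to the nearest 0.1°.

≈ lat -64.5°, lon 138.8°

Write both endpoints as unit vectors p₁, p₂ with components (cos φ cos λ, cos φ sin λ, sin φ).
The central angle between the endpoints is δ = arccos(p₁·p₂) ≈ 0.874 rad (50.1°). The total great-circle distance is δ·R ≈ 0.874 × 6371 ≈ 5568 km, so the target fraction is f = 2800/5568 ≈ 0.503.
Interpolate at f ≈ 0.503 with slerp weights a = sin((1−f)δ)/sin δ ≈ 0.549, b = sin(fδ)/sin δ ≈ 0.555.
p = a·p₁ + b·p₂ ≈ (-0.324, 0.284, -0.903); φ = arcsin(p_z) ≈ -64.49°, λ = atan2(p_y, p_x) ≈ 138.82°.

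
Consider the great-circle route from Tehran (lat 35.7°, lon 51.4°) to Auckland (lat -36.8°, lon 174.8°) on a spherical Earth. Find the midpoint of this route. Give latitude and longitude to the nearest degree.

≈ lat -1°, lon 112°

The haversine formula gives a central angle δ ≈ 2.357 rad (135.0°) between the endpoints.
Interpolate at f = 1/2 with slerp weights a = sin((1−f)δ)/sin δ ≈ 1.307, b = sin(fδ)/sin δ ≈ 1.307.
p = a·p₁ + b·p₂ ≈ (-0.380, 0.925, -0.020); φ = arcsin(p_z) ≈ -1.16°, λ = atan2(p_y, p_x) ≈ 112.35°.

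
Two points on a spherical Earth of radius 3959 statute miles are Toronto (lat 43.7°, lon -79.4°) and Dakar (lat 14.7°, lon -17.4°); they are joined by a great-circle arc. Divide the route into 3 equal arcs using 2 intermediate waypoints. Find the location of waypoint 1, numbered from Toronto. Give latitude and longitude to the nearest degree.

≈ lat 38°, lon -54°

From cos δ = sin φ₁ sin φ₂ + cos φ₁ cos φ₂ cos Δλ, the central angle is δ ≈ 1.043 rad (59.8°).
Interpolate at f = 1/3 with slerp weights a = sin((1−f)δ)/sin δ ≈ 0.742, b = sin(fδ)/sin δ ≈ 0.394.
p = a·p₁ + b·p₂ ≈ (0.463, -0.641, 0.612); φ = arcsin(p_z) ≈ 37.76°, λ = atan2(p_y, p_x) ≈ -54.18°.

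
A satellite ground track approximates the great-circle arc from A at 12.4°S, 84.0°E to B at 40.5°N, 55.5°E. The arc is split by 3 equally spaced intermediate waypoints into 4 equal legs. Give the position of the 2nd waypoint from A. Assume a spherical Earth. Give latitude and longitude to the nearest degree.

Write both endpoints as unit vectors p₁, p₂ with components (cos φ cos λ, cos φ sin λ, sin φ).
The central angle between the endpoints is δ = arccos(p₁·p₂) ≈ 1.032 rad (59.1°).
Interpolate at f = 2/4 with slerp weights a = sin((1−f)δ)/sin δ ≈ 0.575, b = sin(fδ)/sin δ ≈ 0.575.
p = a·p₁ + b·p₂ ≈ (0.306, 0.919, 0.250); φ = arcsin(p_z) ≈ 14.47°, λ = atan2(p_y, p_x) ≈ 71.56°.

≈ 14°N, 72°E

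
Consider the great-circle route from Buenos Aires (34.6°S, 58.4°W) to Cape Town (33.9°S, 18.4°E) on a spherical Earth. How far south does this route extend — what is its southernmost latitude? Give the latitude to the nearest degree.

The great circle lies in the plane with unit normal n̂ = (p₁ × p₂)/|p₁ × p₂|.
Here n̂_z ≈ +0.755; the vertex latitude is φ_max = arccos|n̂_z| ≈ 41.0°.

≈ 41°S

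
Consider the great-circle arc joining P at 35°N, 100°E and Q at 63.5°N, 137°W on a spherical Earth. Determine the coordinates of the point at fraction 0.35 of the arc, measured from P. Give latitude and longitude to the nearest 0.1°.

≈ 57.0°N, 117.9°E

Write both endpoints as unit vectors p₁, p₂ with components (cos φ cos λ, cos φ sin λ, sin φ).
The central angle between the endpoints is δ = arccos(p₁·p₂) ≈ 1.251 rad (71.7°).
Interpolate at f = 0.35 with slerp weights a = sin((1−f)δ)/sin δ ≈ 0.765, b = sin(fδ)/sin δ ≈ 0.447.
p = a·p₁ + b·p₂ ≈ (-0.255, 0.481, 0.839); φ = arcsin(p_z) ≈ 57.00°, λ = atan2(p_y, p_x) ≈ 117.87°.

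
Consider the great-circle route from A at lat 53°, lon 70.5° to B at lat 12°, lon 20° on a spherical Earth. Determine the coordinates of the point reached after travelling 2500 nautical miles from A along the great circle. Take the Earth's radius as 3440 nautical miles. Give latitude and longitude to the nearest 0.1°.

≈ lat 24.8°, lon 29.4°

From cos δ = sin φ₁ sin φ₂ + cos φ₁ cos φ₂ cos Δλ, the central angle is δ ≈ 1.000 rad (57.3°). The total great-circle distance is δ·R ≈ 1.000 × 3440 ≈ 3439 nmi, so the target fraction is f = 2500/3439 ≈ 0.727.
Interpolate at f ≈ 0.727 with slerp weights a = sin((1−f)δ)/sin δ ≈ 0.321, b = sin(fδ)/sin δ ≈ 0.790.
p = a·p₁ + b·p₂ ≈ (0.790, 0.446, 0.420); φ = arcsin(p_z) ≈ 24.84°, λ = atan2(p_y, p_x) ≈ 29.44°.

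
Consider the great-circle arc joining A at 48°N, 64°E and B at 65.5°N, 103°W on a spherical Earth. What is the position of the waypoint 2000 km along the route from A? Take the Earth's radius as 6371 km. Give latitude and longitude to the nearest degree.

Convert each endpoint to a unit vector on the sphere (x = cos φ cos λ, y = cos φ sin λ, z = sin φ).
The central angle between the endpoints is δ = arccos(p₁·p₂) ≈ 1.153 rad (66.1°). The total great-circle distance is δ·R ≈ 1.153 × 6371 ≈ 7345 km, so the target fraction is f = 2000/7345 ≈ 0.272.
Interpolate at f ≈ 0.272 with slerp weights a = sin((1−f)δ)/sin δ ≈ 0.814, b = sin(fδ)/sin δ ≈ 0.338.
p = a·p₁ + b·p₂ ≈ (0.207, 0.353, 0.912); φ = arcsin(p_z) ≈ 65.83°, λ = atan2(p_y, p_x) ≈ 59.58°.

≈ 66°N, 60°E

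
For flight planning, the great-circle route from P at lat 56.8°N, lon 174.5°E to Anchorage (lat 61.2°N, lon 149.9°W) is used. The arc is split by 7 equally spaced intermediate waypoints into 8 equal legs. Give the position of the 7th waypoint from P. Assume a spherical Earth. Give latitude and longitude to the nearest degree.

≈ lat 61°N, lon 155°W

From cos δ = sin φ₁ sin φ₂ + cos φ₁ cos φ₂ cos Δλ, the central angle is δ ≈ 0.325 rad (18.6°).
Interpolate at f = 7/8 with slerp weights a = sin((1−f)δ)/sin δ ≈ 0.127, b = sin(fδ)/sin δ ≈ 0.879.
p = a·p₁ + b·p₂ ≈ (-0.436, -0.206, 0.876); φ = arcsin(p_z) ≈ 61.21°, λ = atan2(p_y, p_x) ≈ -154.73°.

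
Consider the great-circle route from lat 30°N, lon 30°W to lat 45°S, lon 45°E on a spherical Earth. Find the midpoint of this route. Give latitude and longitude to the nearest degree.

Convert each endpoint to a unit vector on the sphere (x = cos φ cos λ, y = cos φ sin λ, z = sin φ).
The central angle between the endpoints is δ = arccos(p₁·p₂) ≈ 1.767 rad (101.2°).
Interpolate at f = 1/2 with slerp weights a = sin((1−f)δ)/sin δ ≈ 0.788, b = sin(fδ)/sin δ ≈ 0.788.
p = a·p₁ + b·p₂ ≈ (0.985, 0.053, -0.163); φ = arcsin(p_z) ≈ -9.39°, λ = atan2(p_y, p_x) ≈ 3.07°.

≈ lat 9°S, lon 3°E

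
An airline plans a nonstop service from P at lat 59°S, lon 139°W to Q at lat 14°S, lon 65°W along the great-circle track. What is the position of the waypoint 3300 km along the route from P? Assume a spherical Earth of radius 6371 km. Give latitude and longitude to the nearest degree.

Convert each endpoint to a unit vector on the sphere (x = cos φ cos λ, y = cos φ sin λ, z = sin φ).
The central angle between the endpoints is δ = arccos(p₁·p₂) ≈ 1.218 rad (69.8°). The total great-circle distance is δ·R ≈ 1.218 × 6371 ≈ 7763 km, so the target fraction is f = 3300/7763 ≈ 0.425.
Interpolate at f ≈ 0.425 with slerp weights a = sin((1−f)δ)/sin δ ≈ 0.687, b = sin(fδ)/sin δ ≈ 0.528.
p = a·p₁ + b·p₂ ≈ (-0.051, -0.696, -0.716); φ = arcsin(p_z) ≈ -45.75°, λ = atan2(p_y, p_x) ≈ -94.16°.

≈ lat 46°S, lon 94°W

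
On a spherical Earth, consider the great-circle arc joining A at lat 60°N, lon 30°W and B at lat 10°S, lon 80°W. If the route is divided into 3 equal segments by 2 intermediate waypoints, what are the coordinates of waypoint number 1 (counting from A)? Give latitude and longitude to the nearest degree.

≈ lat 39°N, lon 56°W

Convert each endpoint to a unit vector on the sphere (x = cos φ cos λ, y = cos φ sin λ, z = sin φ).
The central angle between the endpoints is δ = arccos(p₁·p₂) ≈ 1.404 rad (80.4°).
Interpolate at f = 1/3 with slerp weights a = sin((1−f)δ)/sin δ ≈ 0.816, b = sin(fδ)/sin δ ≈ 0.457.
p = a·p₁ + b·p₂ ≈ (0.432, -0.648, 0.628); φ = arcsin(p_z) ≈ 38.88°, λ = atan2(p_y, p_x) ≈ -56.31°.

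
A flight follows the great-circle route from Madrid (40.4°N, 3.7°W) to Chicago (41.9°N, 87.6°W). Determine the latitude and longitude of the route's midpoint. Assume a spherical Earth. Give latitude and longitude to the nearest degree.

≈ 50°N, 45°W

From cos δ = sin φ₁ sin φ₂ + cos φ₁ cos φ₂ cos Δλ, the central angle is δ ≈ 1.055 rad (60.5°).
Interpolate at f = 1/2 with slerp weights a = sin((1−f)δ)/sin δ ≈ 0.579, b = sin(fδ)/sin δ ≈ 0.579.
p = a·p₁ + b·p₂ ≈ (0.458, -0.459, 0.762); φ = arcsin(p_z) ≈ 49.60°, λ = atan2(p_y, p_x) ≈ -45.06°.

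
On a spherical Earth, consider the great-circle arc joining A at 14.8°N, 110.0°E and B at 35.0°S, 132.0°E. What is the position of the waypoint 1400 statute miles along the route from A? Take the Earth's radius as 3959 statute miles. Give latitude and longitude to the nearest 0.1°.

≈ 4.0°S, 117.6°E

Convert each endpoint to a unit vector on the sphere (x = cos φ cos λ, y = cos φ sin λ, z = sin φ).
The central angle between the endpoints is δ = arccos(p₁·p₂) ≈ 0.942 rad (54.0°). The total great-circle distance is δ·R ≈ 0.942 × 3959 ≈ 3731 mi, so the target fraction is f = 1400/3731 ≈ 0.375.
Interpolate at f ≈ 0.375 with slerp weights a = sin((1−f)δ)/sin δ ≈ 0.687, b = sin(fδ)/sin δ ≈ 0.428.
p = a·p₁ + b·p₂ ≈ (-0.462, 0.884, -0.070); φ = arcsin(p_z) ≈ -4.02°, λ = atan2(p_y, p_x) ≈ 117.57°.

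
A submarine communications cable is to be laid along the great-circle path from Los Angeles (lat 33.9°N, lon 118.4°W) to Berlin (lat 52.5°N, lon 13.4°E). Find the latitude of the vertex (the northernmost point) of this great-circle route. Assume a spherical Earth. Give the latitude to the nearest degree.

≈ 68°N

The great circle lies in the plane with unit normal n̂ = (p₁ × p₂)/|p₁ × p₂|.
Here n̂_z ≈ +0.379; the vertex latitude is φ_max = arccos|n̂_z| ≈ 67.7°.
Check via Clairaut: cos φ_max = |cos φ₁| · sin C = cos(33.9°)·sin(27.2°) ≈ 0.379, again giving ≈ 67.7°.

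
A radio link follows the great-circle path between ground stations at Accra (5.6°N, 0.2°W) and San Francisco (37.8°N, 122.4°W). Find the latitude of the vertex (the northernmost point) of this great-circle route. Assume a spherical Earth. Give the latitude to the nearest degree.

≈ 45°N

The great circle lies in the plane with unit normal n̂ = (p₁ × p₂)/|p₁ × p₂|.
Here n̂_z ≈ -0.713; the vertex latitude is φ_max = arccos|n̂_z| ≈ 44.5°.
Check via Clairaut: cos φ_max = |cos φ₁| · sin C = cos(5.6°)·sin(45.8°) ≈ 0.713, again giving ≈ 44.5°.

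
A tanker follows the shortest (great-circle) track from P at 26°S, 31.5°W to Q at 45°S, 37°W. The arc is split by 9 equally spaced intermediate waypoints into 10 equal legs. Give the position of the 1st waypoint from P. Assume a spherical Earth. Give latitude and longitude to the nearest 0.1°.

≈ 27.9°S, 31.9°W

The haversine formula gives a central angle δ ≈ 0.340 rad (19.5°) between the endpoints.
Interpolate at f = 1/10 with slerp weights a = sin((1−f)δ)/sin δ ≈ 0.903, b = sin(fδ)/sin δ ≈ 0.102.
p = a·p₁ + b·p₂ ≈ (0.750, -0.468, -0.468); φ = arcsin(p_z) ≈ -27.91°, λ = atan2(p_y, p_x) ≈ -31.95°.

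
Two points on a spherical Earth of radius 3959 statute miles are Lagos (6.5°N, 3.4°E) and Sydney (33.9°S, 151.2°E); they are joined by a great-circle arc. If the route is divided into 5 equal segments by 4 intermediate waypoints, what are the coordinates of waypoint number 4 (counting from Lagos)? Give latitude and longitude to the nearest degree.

The haversine formula gives a central angle δ ≈ 2.436 rad (139.6°) between the endpoints.
Interpolate at f = 4/5 with slerp weights a = sin((1−f)δ)/sin δ ≈ 0.721, b = sin(fδ)/sin δ ≈ 1.433.
p = a·p₁ + b·p₂ ≈ (-0.326, 0.615, -0.717); φ = arcsin(p_z) ≈ -45.84°, λ = atan2(p_y, p_x) ≈ 117.95°.

≈ 46°S, 118°E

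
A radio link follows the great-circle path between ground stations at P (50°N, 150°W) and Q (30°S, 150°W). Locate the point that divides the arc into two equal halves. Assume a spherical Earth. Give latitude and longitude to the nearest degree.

Write both endpoints as unit vectors p₁, p₂ with components (cos φ cos λ, cos φ sin λ, sin φ).
The central angle between the endpoints is δ = arccos(p₁·p₂) ≈ 1.396 rad (80.0°).
Interpolate at f = 1/2 with slerp weights a = sin((1−f)δ)/sin δ ≈ 0.653, b = sin(fδ)/sin δ ≈ 0.653.
p = a·p₁ + b·p₂ ≈ (-0.853, -0.492, 0.174); φ = arcsin(p_z) ≈ 10.00°, λ = atan2(p_y, p_x) ≈ -150.00°.

≈ (10°N, 150°W)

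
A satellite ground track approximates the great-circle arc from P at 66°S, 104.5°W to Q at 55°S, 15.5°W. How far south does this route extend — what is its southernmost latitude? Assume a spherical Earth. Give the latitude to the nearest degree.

The great circle lies in the plane with unit normal n̂ = (p₁ × p₂)/|p₁ × p₂|.
Here n̂_z ≈ +0.354; the vertex latitude is φ_max = arccos|n̂_z| ≈ 69.3°.
Check via Clairaut: cos φ_max = |cos φ₁| · sin C = cos(66.0°)·sin(119.5°) ≈ 0.354, again giving ≈ 69.3°.

≈ 69°S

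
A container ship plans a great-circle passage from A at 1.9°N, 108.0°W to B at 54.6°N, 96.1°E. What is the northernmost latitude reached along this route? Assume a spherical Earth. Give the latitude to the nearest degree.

≈ 74°N

The great circle lies in the plane with unit normal n̂ = (p₁ × p₂)/|p₁ × p₂|.
Here n̂_z ≈ -0.273; the vertex latitude is φ_max = arccos|n̂_z| ≈ 74.1°.
Check via Clairaut: cos φ_max = |cos φ₁| · sin C = cos(1.9°)·sin(15.9°) ≈ 0.273, again giving ≈ 74.1°.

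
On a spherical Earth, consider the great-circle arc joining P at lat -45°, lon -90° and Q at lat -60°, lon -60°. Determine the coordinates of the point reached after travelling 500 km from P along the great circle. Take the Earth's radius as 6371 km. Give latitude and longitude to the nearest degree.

≈ lat -48°, lon -86°

Write both endpoints as unit vectors p₁, p₂ with components (cos φ cos λ, cos φ sin λ, sin φ).
The central angle between the endpoints is δ = arccos(p₁·p₂) ≈ 0.406 rad (23.3°). The total great-circle distance is δ·R ≈ 0.406 × 6371 ≈ 2589 km, so the target fraction is f = 500/2589 ≈ 0.193.
Interpolate at f ≈ 0.193 with slerp weights a = sin((1−f)δ)/sin δ ≈ 0.815, b = sin(fδ)/sin δ ≈ 0.198.
p = a·p₁ + b·p₂ ≈ (0.050, -0.662, -0.748); φ = arcsin(p_z) ≈ -48.41°, λ = atan2(p_y, p_x) ≈ -85.72°.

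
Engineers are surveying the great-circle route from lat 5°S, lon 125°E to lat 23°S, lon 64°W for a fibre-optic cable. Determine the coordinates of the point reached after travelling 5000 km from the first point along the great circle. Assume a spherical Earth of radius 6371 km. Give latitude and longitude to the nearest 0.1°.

Write both endpoints as unit vectors p₁, p₂ with components (cos φ cos λ, cos φ sin λ, sin φ).
The central angle between the endpoints is δ = arccos(p₁·p₂) ≈ 2.629 rad (150.7°). The total great-circle distance is δ·R ≈ 2.629 × 6371 ≈ 16752 km, so the target fraction is f = 5000/16752 ≈ 0.298.
Interpolate at f ≈ 0.298 with slerp weights a = sin((1−f)δ)/sin δ ≈ 1.964, b = sin(fδ)/sin δ ≈ 1.442.
p = a·p₁ + b·p₂ ≈ (-0.541, 0.410, -0.735); φ = arcsin(p_z) ≈ -47.27°, λ = atan2(p_y, p_x) ≈ 142.82°.

≈ lat 47.3°S, lon 142.8°E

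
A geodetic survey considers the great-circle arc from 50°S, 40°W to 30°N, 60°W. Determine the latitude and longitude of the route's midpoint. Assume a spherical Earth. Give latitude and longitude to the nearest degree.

≈ 10°S, 51°W

Convert each endpoint to a unit vector on the sphere (x = cos φ cos λ, y = cos φ sin λ, z = sin φ).
The central angle between the endpoints is δ = arccos(p₁·p₂) ≈ 1.430 rad (81.9°).
Interpolate at f = 1/2 with slerp weights a = sin((1−f)δ)/sin δ ≈ 0.662, b = sin(fδ)/sin δ ≈ 0.662.
p = a·p₁ + b·p₂ ≈ (0.613, -0.770, -0.176); φ = arcsin(p_z) ≈ -10.15°, λ = atan2(p_y, p_x) ≈ -51.49°.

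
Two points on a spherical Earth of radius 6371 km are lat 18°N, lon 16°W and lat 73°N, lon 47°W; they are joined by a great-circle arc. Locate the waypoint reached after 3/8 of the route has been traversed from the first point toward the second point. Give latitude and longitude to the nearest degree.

Convert each endpoint to a unit vector on the sphere (x = cos φ cos λ, y = cos φ sin λ, z = sin φ).
The central angle between the endpoints is δ = arccos(p₁·p₂) ≈ 1.008 rad (57.7°).
Interpolate at f = 3/8 with slerp weights a = sin((1−f)δ)/sin δ ≈ 0.697, b = sin(fδ)/sin δ ≈ 0.436.
p = a·p₁ + b·p₂ ≈ (0.724, -0.276, 0.632); φ = arcsin(p_z) ≈ 39.23°, λ = atan2(p_y, p_x) ≈ -20.87°.

≈ lat 39°N, lon 21°W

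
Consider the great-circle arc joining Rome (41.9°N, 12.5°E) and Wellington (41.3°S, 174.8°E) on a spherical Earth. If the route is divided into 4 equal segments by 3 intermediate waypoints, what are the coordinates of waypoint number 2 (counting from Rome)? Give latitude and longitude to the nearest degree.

Convert each endpoint to a unit vector on the sphere (x = cos φ cos λ, y = cos φ sin λ, z = sin φ).
The central angle between the endpoints is δ = arccos(p₁·p₂) ≈ 2.911 rad (166.8°).
Interpolate at f = 2/4 with slerp weights a = sin((1−f)δ)/sin δ ≈ 4.342, b = sin(fδ)/sin δ ≈ 4.342.
p = a·p₁ + b·p₂ ≈ (-0.093, 0.995, 0.034); φ = arcsin(p_z) ≈ 1.95°, λ = atan2(p_y, p_x) ≈ 95.36°.

≈ (2°N, 95°E)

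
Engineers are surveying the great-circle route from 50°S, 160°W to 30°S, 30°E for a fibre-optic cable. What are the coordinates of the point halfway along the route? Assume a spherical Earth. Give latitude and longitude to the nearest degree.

≈ 78°S, 56°E

Write both endpoints as unit vectors p₁, p₂ with components (cos φ cos λ, cos φ sin λ, sin φ).
The central angle between the endpoints is δ = arccos(p₁·p₂) ≈ 1.737 rad (99.5°).
Interpolate at f = 1/2 with slerp weights a = sin((1−f)δ)/sin δ ≈ 0.774, b = sin(fδ)/sin δ ≈ 0.774.
p = a·p₁ + b·p₂ ≈ (0.113, 0.165, -0.980); φ = arcsin(p_z) ≈ -78.47°, λ = atan2(p_y, p_x) ≈ 55.60°.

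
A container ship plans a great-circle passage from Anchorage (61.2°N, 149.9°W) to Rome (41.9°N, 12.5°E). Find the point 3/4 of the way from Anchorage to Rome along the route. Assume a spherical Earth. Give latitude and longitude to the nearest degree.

Convert each endpoint to a unit vector on the sphere (x = cos φ cos λ, y = cos φ sin λ, z = sin φ).
The central angle between the endpoints is δ = arccos(p₁·p₂) ≈ 1.325 rad (75.9°).
Interpolate at f = 3/4 with slerp weights a = sin((1−f)δ)/sin δ ≈ 0.335, b = sin(fδ)/sin δ ≈ 0.864.
p = a·p₁ + b·p₂ ≈ (0.488, 0.058, 0.871); φ = arcsin(p_z) ≈ 60.56°, λ = atan2(p_y, p_x) ≈ 6.80°.

≈ (61°N, 7°E)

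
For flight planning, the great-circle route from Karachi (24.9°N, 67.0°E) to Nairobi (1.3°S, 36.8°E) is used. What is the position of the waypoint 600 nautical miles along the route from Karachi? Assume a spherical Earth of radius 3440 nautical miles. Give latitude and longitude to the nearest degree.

Write both endpoints as unit vectors p₁, p₂ with components (cos φ cos λ, cos φ sin λ, sin φ).
The central angle between the endpoints is δ = arccos(p₁·p₂) ≈ 0.685 rad (39.3°). The total great-circle distance is δ·R ≈ 0.685 × 3440 ≈ 2358 nmi, so the target fraction is f = 600/2358 ≈ 0.254.
Interpolate at f ≈ 0.254 with slerp weights a = sin((1−f)δ)/sin δ ≈ 0.773, b = sin(fδ)/sin δ ≈ 0.274.
p = a·p₁ + b·p₂ ≈ (0.493, 0.809, 0.319); φ = arcsin(p_z) ≈ 18.61°, λ = atan2(p_y, p_x) ≈ 58.64°.

≈ 19°N, 59°E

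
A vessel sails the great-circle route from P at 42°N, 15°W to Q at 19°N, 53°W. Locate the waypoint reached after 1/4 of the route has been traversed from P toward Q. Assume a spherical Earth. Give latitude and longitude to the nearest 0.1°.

≈ 37.4°N, 26.4°W

From cos δ = sin φ₁ sin φ₂ + cos φ₁ cos φ₂ cos Δλ, the central angle is δ ≈ 0.690 rad (39.5°).
Interpolate at f = 1/4 with slerp weights a = sin((1−f)δ)/sin δ ≈ 0.777, b = sin(fδ)/sin δ ≈ 0.270.
p = a·p₁ + b·p₂ ≈ (0.711, -0.353, 0.608); φ = arcsin(p_z) ≈ 37.43°, λ = atan2(p_y, p_x) ≈ -26.40°.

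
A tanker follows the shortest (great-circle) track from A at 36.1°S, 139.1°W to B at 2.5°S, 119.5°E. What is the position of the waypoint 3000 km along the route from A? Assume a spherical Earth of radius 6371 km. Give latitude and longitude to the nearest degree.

≈ 36°S, 173°W

Convert each endpoint to a unit vector on the sphere (x = cos φ cos λ, y = cos φ sin λ, z = sin φ).
The central angle between the endpoints is δ = arccos(p₁·p₂) ≈ 1.705 rad (97.7°). The total great-circle distance is δ·R ≈ 1.705 × 6371 ≈ 10863 km, so the target fraction is f = 3000/10863 ≈ 0.276.
Interpolate at f ≈ 0.276 with slerp weights a = sin((1−f)δ)/sin δ ≈ 0.952, b = sin(fδ)/sin δ ≈ 0.458.
p = a·p₁ + b·p₂ ≈ (-0.807, -0.106, -0.581); φ = arcsin(p_z) ≈ -35.53°, λ = atan2(p_y, p_x) ≈ -172.53°.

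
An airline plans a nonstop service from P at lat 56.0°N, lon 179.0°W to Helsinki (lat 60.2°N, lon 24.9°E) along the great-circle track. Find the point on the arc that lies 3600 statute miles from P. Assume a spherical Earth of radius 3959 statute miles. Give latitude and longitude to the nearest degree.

Write both endpoints as unit vectors p₁, p₂ with components (cos φ cos λ, cos φ sin λ, sin φ).
The central angle between the endpoints is δ = arccos(p₁·p₂) ≈ 1.087 rad (62.3°). The total great-circle distance is δ·R ≈ 1.087 × 3959 ≈ 4303 mi, so the target fraction is f = 3600/4303 ≈ 0.837.
Interpolate at f ≈ 0.837 with slerp weights a = sin((1−f)δ)/sin δ ≈ 0.199, b = sin(fδ)/sin δ ≈ 0.891.
p = a·p₁ + b·p₂ ≈ (0.290, 0.185, 0.939); φ = arcsin(p_z) ≈ 69.88°, λ = atan2(p_y, p_x) ≈ 32.45°.

≈ lat 70°N, lon 32°E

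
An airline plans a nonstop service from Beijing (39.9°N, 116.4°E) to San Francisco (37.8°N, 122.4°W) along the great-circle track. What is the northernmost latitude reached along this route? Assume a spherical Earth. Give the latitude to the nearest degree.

The great circle lies in the plane with unit normal n̂ = (p₁ × p₂)/|p₁ × p₂|.
Here n̂_z ≈ +0.520; the vertex latitude is φ_max = arccos|n̂_z| ≈ 58.7°.
Check via Clairaut: cos φ_max = |cos φ₁| · sin C = cos(39.9°)·sin(42.7°) ≈ 0.520, again giving ≈ 58.7°.

≈ 59°N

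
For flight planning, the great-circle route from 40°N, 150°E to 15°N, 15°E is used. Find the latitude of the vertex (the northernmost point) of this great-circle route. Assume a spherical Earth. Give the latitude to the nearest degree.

The great circle lies in the plane with unit normal n̂ = (p₁ × p₂)/|p₁ × p₂|.
Here n̂_z ≈ -0.560; the vertex latitude is φ_max = arccos|n̂_z| ≈ 55.9°.
Check via Clairaut: cos φ_max = |cos φ₁| · sin C = cos(40.0°)·sin(47.0°) ≈ 0.560, again giving ≈ 55.9°.

≈ 56°N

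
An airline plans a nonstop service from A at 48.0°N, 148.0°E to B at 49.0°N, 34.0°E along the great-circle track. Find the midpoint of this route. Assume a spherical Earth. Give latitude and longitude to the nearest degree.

≈ 64°N, 92°E

The haversine formula gives a central angle δ ≈ 1.179 rad (67.5°) between the endpoints.
Interpolate at f = 1/2 with slerp weights a = sin((1−f)δ)/sin δ ≈ 0.601, b = sin(fδ)/sin δ ≈ 0.601.
p = a·p₁ + b·p₂ ≈ (-0.014, 0.434, 0.901); φ = arcsin(p_z) ≈ 64.27°, λ = atan2(p_y, p_x) ≈ 91.87°.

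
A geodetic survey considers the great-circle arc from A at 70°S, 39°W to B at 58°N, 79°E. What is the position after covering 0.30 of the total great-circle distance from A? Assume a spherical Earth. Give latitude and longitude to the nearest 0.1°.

≈ 39.0°S, 26.7°E

Convert each endpoint to a unit vector on the sphere (x = cos φ cos λ, y = cos φ sin λ, z = sin φ).
The central angle between the endpoints is δ = arccos(p₁·p₂) ≈ 2.651 rad (151.9°).
Interpolate at f = 0.30 with slerp weights a = sin((1−f)δ)/sin δ ≈ 2.036, b = sin(fδ)/sin δ ≈ 1.515.
p = a·p₁ + b·p₂ ≈ (0.694, 0.350, -0.629); φ = arcsin(p_z) ≈ -38.96°, λ = atan2(p_y, p_x) ≈ 26.74°.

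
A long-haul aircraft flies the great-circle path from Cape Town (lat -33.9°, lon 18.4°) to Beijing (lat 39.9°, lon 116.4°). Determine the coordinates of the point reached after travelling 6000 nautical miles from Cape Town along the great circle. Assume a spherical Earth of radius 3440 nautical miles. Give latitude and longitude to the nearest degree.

≈ lat 32°, lon 98°

From cos δ = sin φ₁ sin φ₂ + cos φ₁ cos φ₂ cos Δλ, the central angle is δ ≈ 2.034 rad (116.5°). The total great-circle distance is δ·R ≈ 2.034 × 3440 ≈ 6995 nmi, so the target fraction is f = 6000/6995 ≈ 0.858.
Interpolate at f ≈ 0.858 with slerp weights a = sin((1−f)δ)/sin δ ≈ 0.319, b = sin(fδ)/sin δ ≈ 1.101.
p = a·p₁ + b·p₂ ≈ (-0.124, 0.840, 0.528); φ = arcsin(p_z) ≈ 31.89°, λ = atan2(p_y, p_x) ≈ 98.42°.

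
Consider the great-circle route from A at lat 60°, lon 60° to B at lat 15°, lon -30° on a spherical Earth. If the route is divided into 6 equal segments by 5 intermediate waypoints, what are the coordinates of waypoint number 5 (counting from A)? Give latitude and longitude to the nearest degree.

The haversine formula gives a central angle δ ≈ 1.345 rad (77.0°) between the endpoints.
Interpolate at f = 5/6 with slerp weights a = sin((1−f)δ)/sin δ ≈ 0.228, b = sin(fδ)/sin δ ≈ 0.924.
p = a·p₁ + b·p₂ ≈ (0.830, -0.347, 0.437); φ = arcsin(p_z) ≈ 25.89°, λ = atan2(p_y, p_x) ≈ -22.72°.

≈ lat 26°, lon -23°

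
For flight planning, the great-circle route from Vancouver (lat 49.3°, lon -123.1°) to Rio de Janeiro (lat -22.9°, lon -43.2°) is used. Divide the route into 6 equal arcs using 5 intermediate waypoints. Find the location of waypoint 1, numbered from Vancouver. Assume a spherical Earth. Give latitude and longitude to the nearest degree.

≈ lat 41°, lon -102°

Write both endpoints as unit vectors p₁, p₂ with components (cos φ cos λ, cos φ sin λ, sin φ).
The central angle between the endpoints is δ = arccos(p₁·p₂) ≈ 1.762 rad (100.9°).
Interpolate at f = 1/6 with slerp weights a = sin((1−f)δ)/sin δ ≈ 1.013, b = sin(fδ)/sin δ ≈ 0.295.
p = a·p₁ + b·p₂ ≈ (-0.163, -0.739, 0.653); φ = arcsin(p_z) ≈ 40.80°, λ = atan2(p_y, p_x) ≈ -102.42°.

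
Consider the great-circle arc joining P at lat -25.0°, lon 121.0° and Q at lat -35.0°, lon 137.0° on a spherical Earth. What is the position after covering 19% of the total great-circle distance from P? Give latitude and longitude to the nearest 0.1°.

≈ lat -27.0°, lon 123.8°

From cos δ = sin φ₁ sin φ₂ + cos φ₁ cos φ₂ cos Δλ, the central angle is δ ≈ 0.298 rad (17.1°).
Interpolate at f = 0.19 with slerp weights a = sin((1−f)δ)/sin δ ≈ 0.814, b = sin(fδ)/sin δ ≈ 0.193.
p = a·p₁ + b·p₂ ≈ (-0.495, 0.740, -0.455); φ = arcsin(p_z) ≈ -27.04°, λ = atan2(p_y, p_x) ≈ 123.80°.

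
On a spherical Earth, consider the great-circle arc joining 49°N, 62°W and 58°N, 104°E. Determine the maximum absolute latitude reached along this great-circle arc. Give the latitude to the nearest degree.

The great circle lies in the plane with unit normal n̂ = (p₁ × p₂)/|p₁ × p₂|.
Here n̂_z ≈ +0.088; the vertex latitude is φ_max = arccos|n̂_z| ≈ 84.9°.
Check via Clairaut: cos φ_max = |cos φ₁| · sin C = cos(49.0°)·sin(7.7°) ≈ 0.088, again giving ≈ 84.9°.

≈ 85°N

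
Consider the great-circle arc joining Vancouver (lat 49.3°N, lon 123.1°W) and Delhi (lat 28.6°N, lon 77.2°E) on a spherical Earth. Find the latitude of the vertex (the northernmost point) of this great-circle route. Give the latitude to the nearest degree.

The great circle lies in the plane with unit normal n̂ = (p₁ × p₂)/|p₁ × p₂|.
Here n̂_z ≈ -0.202; the vertex latitude is φ_max = arccos|n̂_z| ≈ 78.4°.
Check via Clairaut: cos φ_max = |cos φ₁| · sin C = cos(49.3°)·sin(18.0°) ≈ 0.202, again giving ≈ 78.4°.

≈ 78°N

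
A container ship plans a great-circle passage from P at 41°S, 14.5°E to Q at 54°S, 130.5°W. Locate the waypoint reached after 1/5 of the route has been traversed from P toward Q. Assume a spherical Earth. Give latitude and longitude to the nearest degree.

≈ 56°S, 5°E

Convert each endpoint to a unit vector on the sphere (x = cos φ cos λ, y = cos φ sin λ, z = sin φ).
The central angle between the endpoints is δ = arccos(p₁·p₂) ≈ 1.403 rad (80.4°).
Interpolate at f = 1/5 with slerp weights a = sin((1−f)δ)/sin δ ≈ 0.914, b = sin(fδ)/sin δ ≈ 0.281.
p = a·p₁ + b·p₂ ≈ (0.561, 0.047, -0.827); φ = arcsin(p_z) ≈ -55.77°, λ = atan2(p_y, p_x) ≈ 4.81°.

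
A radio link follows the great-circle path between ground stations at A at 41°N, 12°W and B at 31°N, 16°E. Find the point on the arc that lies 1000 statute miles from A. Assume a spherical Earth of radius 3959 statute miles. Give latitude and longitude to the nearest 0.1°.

≈ 35.9°N, 5.3°E

The haversine formula gives a central angle δ ≈ 0.430 rad (24.6°) between the endpoints. The total great-circle distance is δ·R ≈ 0.430 × 3959 ≈ 1701 mi, so the target fraction is f = 1000/1701 ≈ 0.588.
Interpolate at f ≈ 0.588 with slerp weights a = sin((1−f)δ)/sin δ ≈ 0.423, b = sin(fδ)/sin δ ≈ 0.600.
p = a·p₁ + b·p₂ ≈ (0.806, 0.075, 0.586); φ = arcsin(p_z) ≈ 35.90°, λ = atan2(p_y, p_x) ≈ 5.34°.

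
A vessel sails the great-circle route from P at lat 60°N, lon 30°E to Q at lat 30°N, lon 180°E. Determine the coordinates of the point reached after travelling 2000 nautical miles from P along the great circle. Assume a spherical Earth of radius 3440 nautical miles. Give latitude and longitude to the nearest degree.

≈ lat 76°N, lon 123°E

Convert each endpoint to a unit vector on the sphere (x = cos φ cos λ, y = cos φ sin λ, z = sin φ).
The central angle between the endpoints is δ = arccos(p₁·p₂) ≈ 1.513 rad (86.7°). The total great-circle distance is δ·R ≈ 1.513 × 3440 ≈ 5204 nmi, so the target fraction is f = 2000/5204 ≈ 0.384.
Interpolate at f ≈ 0.384 with slerp weights a = sin((1−f)δ)/sin δ ≈ 0.804, b = sin(fδ)/sin δ ≈ 0.550.
p = a·p₁ + b·p₂ ≈ (-0.128, 0.201, 0.971); φ = arcsin(p_z) ≈ 76.21°, λ = atan2(p_y, p_x) ≈ 122.57°.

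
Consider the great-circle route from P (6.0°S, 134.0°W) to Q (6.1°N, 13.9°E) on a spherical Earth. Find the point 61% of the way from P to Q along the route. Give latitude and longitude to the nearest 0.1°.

From cos δ = sin φ₁ sin φ₂ + cos φ₁ cos φ₂ cos Δλ, the central angle is δ ≈ 2.585 rad (148.1°).
Interpolate at f = 0.61 with slerp weights a = sin((1−f)δ)/sin δ ≈ 1.600, b = sin(fδ)/sin δ ≈ 1.891.
p = a·p₁ + b·p₂ ≈ (0.720, -0.693, 0.034); φ = arcsin(p_z) ≈ 1.94°, λ = atan2(p_y, p_x) ≈ -43.87°.

≈ (1.9°N, 43.9°W)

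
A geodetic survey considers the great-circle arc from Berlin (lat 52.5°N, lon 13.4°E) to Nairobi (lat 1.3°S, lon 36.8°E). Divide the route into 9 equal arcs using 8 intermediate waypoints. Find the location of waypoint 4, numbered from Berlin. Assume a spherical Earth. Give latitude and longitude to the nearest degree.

≈ lat 29°N, lon 27°E

Write both endpoints as unit vectors p₁, p₂ with components (cos φ cos λ, cos φ sin λ, sin φ).
The central angle between the endpoints is δ = arccos(p₁·p₂) ≈ 1.000 rad (57.3°).
Interpolate at f = 4/9 with slerp weights a = sin((1−f)δ)/sin δ ≈ 0.627, b = sin(fδ)/sin δ ≈ 0.511.
p = a·p₁ + b·p₂ ≈ (0.780, 0.394, 0.486); φ = arcsin(p_z) ≈ 29.05°, λ = atan2(p_y, p_x) ≈ 26.82°.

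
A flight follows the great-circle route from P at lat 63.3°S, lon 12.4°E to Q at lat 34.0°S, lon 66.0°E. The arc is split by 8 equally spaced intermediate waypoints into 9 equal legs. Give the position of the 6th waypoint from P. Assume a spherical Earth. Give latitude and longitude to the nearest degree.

The haversine formula gives a central angle δ ≈ 0.766 rad (43.9°) between the endpoints.
Interpolate at f = 6/9 with slerp weights a = sin((1−f)δ)/sin δ ≈ 0.364, b = sin(fδ)/sin δ ≈ 0.705.
p = a·p₁ + b·p₂ ≈ (0.398, 0.569, -0.720); φ = arcsin(p_z) ≈ -46.03°, λ = atan2(p_y, p_x) ≈ 55.06°.

≈ lat 46°S, lon 55°E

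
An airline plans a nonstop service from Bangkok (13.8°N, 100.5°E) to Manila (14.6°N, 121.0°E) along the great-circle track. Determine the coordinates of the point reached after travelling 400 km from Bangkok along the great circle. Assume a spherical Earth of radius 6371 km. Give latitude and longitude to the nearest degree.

≈ 14°N, 104°E

The haversine formula gives a central angle δ ≈ 0.347 rad (19.9°) between the endpoints. The total great-circle distance is δ·R ≈ 0.347 × 6371 ≈ 2211 km, so the target fraction is f = 400/2211 ≈ 0.181.
Interpolate at f ≈ 0.181 with slerp weights a = sin((1−f)δ)/sin δ ≈ 0.825, b = sin(fδ)/sin δ ≈ 0.184.
p = a·p₁ + b·p₂ ≈ (-0.238, 0.940, 0.243); φ = arcsin(p_z) ≈ 14.07°, λ = atan2(p_y, p_x) ≈ 104.20°.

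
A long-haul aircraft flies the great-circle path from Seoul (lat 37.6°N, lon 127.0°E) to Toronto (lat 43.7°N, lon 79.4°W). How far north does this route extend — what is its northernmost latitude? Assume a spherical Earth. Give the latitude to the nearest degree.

The great circle lies in the plane with unit normal n̂ = (p₁ × p₂)/|p₁ × p₂|.
Here n̂_z ≈ +0.256; the vertex latitude is φ_max = arccos|n̂_z| ≈ 75.2°.
Check via Clairaut: cos φ_max = |cos φ₁| · sin C = cos(37.6°)·sin(18.8°) ≈ 0.256, again giving ≈ 75.2°.

≈ 75°N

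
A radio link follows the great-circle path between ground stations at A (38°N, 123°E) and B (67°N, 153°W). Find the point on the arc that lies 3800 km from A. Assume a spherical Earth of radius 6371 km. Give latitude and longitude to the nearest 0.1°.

Write both endpoints as unit vectors p₁, p₂ with components (cos φ cos λ, cos φ sin λ, sin φ).
The central angle between the endpoints is δ = arccos(p₁·p₂) ≈ 0.929 rad (53.2°). The total great-circle distance is δ·R ≈ 0.929 × 6371 ≈ 5917 km, so the target fraction is f = 3800/5917 ≈ 0.642.
Interpolate at f ≈ 0.642 with slerp weights a = sin((1−f)δ)/sin δ ≈ 0.407, b = sin(fδ)/sin δ ≈ 0.701.
p = a·p₁ + b·p₂ ≈ (-0.419, 0.145, 0.896); φ = arcsin(p_z) ≈ 63.69°, λ = atan2(p_y, p_x) ≈ 160.94°.

≈ (63.7°N, 160.9°E)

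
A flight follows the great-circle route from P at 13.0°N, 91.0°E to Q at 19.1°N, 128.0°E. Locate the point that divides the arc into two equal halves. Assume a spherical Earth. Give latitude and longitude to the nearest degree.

From cos δ = sin φ₁ sin φ₂ + cos φ₁ cos φ₂ cos Δλ, the central angle is δ ≈ 0.628 rad (36.0°).
Interpolate at f = 1/2 with slerp weights a = sin((1−f)δ)/sin δ ≈ 0.526, b = sin(fδ)/sin δ ≈ 0.526.
p = a·p₁ + b·p₂ ≈ (-0.315, 0.904, 0.290); φ = arcsin(p_z) ≈ 16.88°, λ = atan2(p_y, p_x) ≈ 109.21°.

≈ 17°N, 109°E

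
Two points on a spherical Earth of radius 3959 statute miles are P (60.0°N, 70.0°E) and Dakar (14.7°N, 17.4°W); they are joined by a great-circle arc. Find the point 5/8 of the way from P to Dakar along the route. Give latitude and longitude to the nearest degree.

≈ (38°N, 1°E)

Write both endpoints as unit vectors p₁, p₂ with components (cos φ cos λ, cos φ sin λ, sin φ).
The central angle between the endpoints is δ = arccos(p₁·p₂) ≈ 1.327 rad (76.0°).
Interpolate at f = 5/8 with slerp weights a = sin((1−f)δ)/sin δ ≈ 0.492, b = sin(fδ)/sin δ ≈ 0.760.
p = a·p₁ + b·p₂ ≈ (0.786, 0.011, 0.619); φ = arcsin(p_z) ≈ 38.23°, λ = atan2(p_y, p_x) ≈ 0.82°.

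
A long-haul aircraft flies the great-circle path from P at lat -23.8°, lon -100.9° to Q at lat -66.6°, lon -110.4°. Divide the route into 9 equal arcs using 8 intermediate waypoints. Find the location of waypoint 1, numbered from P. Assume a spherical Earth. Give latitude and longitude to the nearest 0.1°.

≈ lat -28.6°, lon -101.4°

The haversine formula gives a central angle δ ≈ 0.754 rad (43.2°) between the endpoints.
Interpolate at f = 1/9 with slerp weights a = sin((1−f)δ)/sin δ ≈ 0.907, b = sin(fδ)/sin δ ≈ 0.122.
p = a·p₁ + b·p₂ ≈ (-0.174, -0.861, -0.478); φ = arcsin(p_z) ≈ -28.58°, λ = atan2(p_y, p_x) ≈ -101.42°.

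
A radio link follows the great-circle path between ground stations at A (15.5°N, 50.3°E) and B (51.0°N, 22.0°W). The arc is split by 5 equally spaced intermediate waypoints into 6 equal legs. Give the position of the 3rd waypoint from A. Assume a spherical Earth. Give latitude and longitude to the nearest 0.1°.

Convert each endpoint to a unit vector on the sphere (x = cos φ cos λ, y = cos φ sin λ, z = sin φ).
The central angle between the endpoints is δ = arccos(p₁·p₂) ≈ 1.168 rad (66.9°).
Interpolate at f = 3/6 with slerp weights a = sin((1−f)δ)/sin δ ≈ 0.599, b = sin(fδ)/sin δ ≈ 0.599.
p = a·p₁ + b·p₂ ≈ (0.719, 0.303, 0.626); φ = arcsin(p_z) ≈ 38.75°, λ = atan2(p_y, p_x) ≈ 22.87°.

≈ (38.7°N, 22.9°E)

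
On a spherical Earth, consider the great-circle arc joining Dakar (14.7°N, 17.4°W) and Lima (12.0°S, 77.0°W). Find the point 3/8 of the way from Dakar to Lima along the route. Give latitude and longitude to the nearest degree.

Convert each endpoint to a unit vector on the sphere (x = cos φ cos λ, y = cos φ sin λ, z = sin φ).
The central angle between the endpoints is δ = arccos(p₁·p₂) ≈ 1.131 rad (64.8°).
Interpolate at f = 3/8 with slerp weights a = sin((1−f)δ)/sin δ ≈ 0.718, b = sin(fδ)/sin δ ≈ 0.455.
p = a·p₁ + b·p₂ ≈ (0.763, -0.641, 0.088); φ = arcsin(p_z) ≈ 5.02°, λ = atan2(p_y, p_x) ≈ -40.05°.

≈ (5°N, 40°W)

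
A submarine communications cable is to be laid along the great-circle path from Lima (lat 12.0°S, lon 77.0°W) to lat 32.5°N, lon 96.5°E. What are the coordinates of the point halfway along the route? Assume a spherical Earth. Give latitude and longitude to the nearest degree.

≈ lat 63°N, lon 43°W

The haversine formula gives a central angle δ ≈ 2.769 rad (158.6°) between the endpoints.
Interpolate at f = 1/2 with slerp weights a = sin((1−f)δ)/sin δ ≈ 2.699, b = sin(fδ)/sin δ ≈ 2.699.
p = a·p₁ + b·p₂ ≈ (0.336, -0.311, 0.889); φ = arcsin(p_z) ≈ 62.76°, λ = atan2(p_y, p_x) ≈ -42.74°.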